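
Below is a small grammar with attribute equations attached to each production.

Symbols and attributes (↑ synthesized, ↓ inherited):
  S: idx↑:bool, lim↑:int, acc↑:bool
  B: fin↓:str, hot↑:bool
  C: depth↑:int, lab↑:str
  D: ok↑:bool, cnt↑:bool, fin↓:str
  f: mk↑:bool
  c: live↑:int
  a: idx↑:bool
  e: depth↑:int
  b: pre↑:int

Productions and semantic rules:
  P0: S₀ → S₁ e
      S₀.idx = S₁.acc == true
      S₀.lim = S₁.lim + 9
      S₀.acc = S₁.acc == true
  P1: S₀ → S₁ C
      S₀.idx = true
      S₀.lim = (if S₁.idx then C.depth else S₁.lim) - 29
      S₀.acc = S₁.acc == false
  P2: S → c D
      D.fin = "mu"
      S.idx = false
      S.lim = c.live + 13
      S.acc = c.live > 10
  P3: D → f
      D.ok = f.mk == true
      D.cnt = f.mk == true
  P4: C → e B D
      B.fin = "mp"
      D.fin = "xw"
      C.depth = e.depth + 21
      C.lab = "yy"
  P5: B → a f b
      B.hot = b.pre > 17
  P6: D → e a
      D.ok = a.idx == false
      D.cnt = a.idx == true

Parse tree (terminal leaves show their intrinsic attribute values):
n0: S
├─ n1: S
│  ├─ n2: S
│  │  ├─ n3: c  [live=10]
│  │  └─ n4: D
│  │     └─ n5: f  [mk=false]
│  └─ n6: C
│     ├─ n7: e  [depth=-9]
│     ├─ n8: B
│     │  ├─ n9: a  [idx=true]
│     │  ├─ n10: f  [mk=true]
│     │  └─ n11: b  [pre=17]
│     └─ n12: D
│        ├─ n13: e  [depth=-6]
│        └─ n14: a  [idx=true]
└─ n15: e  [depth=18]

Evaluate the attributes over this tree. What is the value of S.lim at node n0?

3

1. n3.live = 10  [terminal]
2. n4.fin = "mu"  ["mu"]
3. n5.mk = false  [terminal]
4. n4.ok = false  [f.mk == true]
5. n4.cnt = false  [f.mk == true]
6. n2.idx = false  [false]
7. n2.lim = 23  [c.live + 13]
8. n2.acc = false  [c.live > 10]
9. n7.depth = -9  [terminal]
10. n8.fin = "mp"  ["mp"]
11. n9.idx = true  [terminal]
12. n10.mk = true  [terminal]
13. n11.pre = 17  [terminal]
14. n8.hot = false  [b.pre > 17]
15. n12.fin = "xw"  ["xw"]
16. n13.depth = -6  [terminal]
17. n14.idx = true  [terminal]
18. n12.ok = false  [a.idx == false]
19. n12.cnt = true  [a.idx == true]
20. n6.depth = 12  [e.depth + 21]
21. n6.lab = "yy"  ["yy"]
22. n1.idx = true  [true]
23. n1.lim = -6  [(if S₁.idx then C.depth else S₁.lim) - 29]
24. n1.acc = true  [S₁.acc == false]
25. n15.depth = 18  [terminal]
26. n0.idx = true  [S₁.acc == true]
27. n0.lim = 3  [S₁.lim + 9]
28. n0.acc = true  [S₁.acc == true]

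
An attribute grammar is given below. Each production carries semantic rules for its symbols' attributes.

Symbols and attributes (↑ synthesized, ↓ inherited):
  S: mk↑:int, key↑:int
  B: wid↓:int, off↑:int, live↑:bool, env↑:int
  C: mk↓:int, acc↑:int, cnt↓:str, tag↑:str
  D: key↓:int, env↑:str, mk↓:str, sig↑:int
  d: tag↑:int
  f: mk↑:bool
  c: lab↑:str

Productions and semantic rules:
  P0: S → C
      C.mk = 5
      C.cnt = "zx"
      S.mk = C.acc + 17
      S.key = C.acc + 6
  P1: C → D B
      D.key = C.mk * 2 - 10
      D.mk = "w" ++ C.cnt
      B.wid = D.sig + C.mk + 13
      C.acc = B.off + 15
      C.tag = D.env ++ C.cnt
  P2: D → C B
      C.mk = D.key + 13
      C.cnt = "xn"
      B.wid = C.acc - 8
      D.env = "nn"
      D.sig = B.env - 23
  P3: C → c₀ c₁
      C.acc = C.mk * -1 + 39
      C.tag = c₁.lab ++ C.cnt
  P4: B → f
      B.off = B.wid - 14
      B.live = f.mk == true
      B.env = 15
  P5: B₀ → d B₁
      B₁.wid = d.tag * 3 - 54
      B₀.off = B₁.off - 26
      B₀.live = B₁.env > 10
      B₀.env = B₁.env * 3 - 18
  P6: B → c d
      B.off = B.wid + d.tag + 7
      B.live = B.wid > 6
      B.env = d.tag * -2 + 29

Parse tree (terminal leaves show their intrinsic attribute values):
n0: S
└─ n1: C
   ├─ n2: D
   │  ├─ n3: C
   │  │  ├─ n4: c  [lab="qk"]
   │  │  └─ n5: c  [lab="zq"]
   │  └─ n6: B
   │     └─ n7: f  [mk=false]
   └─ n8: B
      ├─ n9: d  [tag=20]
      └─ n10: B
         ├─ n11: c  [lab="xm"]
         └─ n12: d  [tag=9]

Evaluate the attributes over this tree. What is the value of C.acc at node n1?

11

1. n1.mk = 5  [5]
2. n1.cnt = "zx"  ["zx"]
3. n2.key = 0  [C.mk * 2 - 10]
4. n2.mk = "wzx"  ["w" ++ C.cnt]
5. n3.mk = 13  [D.key + 13]
6. n3.cnt = "xn"  ["xn"]
7. n4.lab = "qk"  [terminal]
8. n5.lab = "zq"  [terminal]
9. n3.acc = 26  [C.mk * -1 + 39]
10. n3.tag = "zqxn"  [c₁.lab ++ C.cnt]
11. n6.wid = 18  [C.acc - 8]
12. n7.mk = false  [terminal]
13. n6.off = 4  [B.wid - 14]
14. n6.live = false  [f.mk == true]
15. n6.env = 15  [15]
16. n2.env = "nn"  ["nn"]
17. n2.sig = -8  [B.env - 23]
18. n8.wid = 10  [D.sig + C.mk + 13]
19. n9.tag = 20  [terminal]
20. n10.wid = 6  [d.tag * 3 - 54]
21. n11.lab = "xm"  [terminal]
22. n12.tag = 9  [terminal]
23. n10.off = 22  [B.wid + d.tag + 7]
24. n10.live = false  [B.wid > 6]
25. n10.env = 11  [d.tag * -2 + 29]
26. n8.off = -4  [B₁.off - 26]
27. n8.live = true  [B₁.env > 10]
28. n8.env = 15  [B₁.env * 3 - 18]
29. n1.acc = 11  [B.off + 15]
30. n1.tag = "nnzx"  [D.env ++ C.cnt]
31. n0.mk = 28  [C.acc + 17]
32. n0.key = 17  [C.acc + 6]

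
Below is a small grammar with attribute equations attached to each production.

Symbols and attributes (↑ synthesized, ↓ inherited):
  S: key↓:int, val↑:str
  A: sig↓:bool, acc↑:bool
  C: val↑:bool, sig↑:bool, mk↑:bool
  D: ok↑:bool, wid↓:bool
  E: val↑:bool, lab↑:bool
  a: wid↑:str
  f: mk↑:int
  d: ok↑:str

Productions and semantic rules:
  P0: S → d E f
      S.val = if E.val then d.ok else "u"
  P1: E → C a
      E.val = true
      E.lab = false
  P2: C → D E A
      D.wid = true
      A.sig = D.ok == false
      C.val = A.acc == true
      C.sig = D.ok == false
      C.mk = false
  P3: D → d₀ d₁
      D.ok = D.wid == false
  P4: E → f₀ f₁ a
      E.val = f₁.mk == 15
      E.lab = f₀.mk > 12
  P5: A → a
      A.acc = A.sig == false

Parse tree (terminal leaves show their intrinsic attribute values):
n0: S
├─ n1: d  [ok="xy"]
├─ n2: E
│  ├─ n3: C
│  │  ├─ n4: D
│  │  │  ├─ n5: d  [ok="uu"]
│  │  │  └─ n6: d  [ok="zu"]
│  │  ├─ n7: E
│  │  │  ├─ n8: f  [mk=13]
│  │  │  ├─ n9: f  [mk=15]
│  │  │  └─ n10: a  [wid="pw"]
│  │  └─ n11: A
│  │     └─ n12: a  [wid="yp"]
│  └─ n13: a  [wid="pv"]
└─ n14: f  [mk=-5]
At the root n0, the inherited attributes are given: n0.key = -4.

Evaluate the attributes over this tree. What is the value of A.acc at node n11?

1. n0.key = -4  [given at root]
2. n1.ok = "xy"  [terminal]
3. n4.wid = true  [true]
4. n5.ok = "uu"  [terminal]
5. n6.ok = "zu"  [terminal]
6. n4.ok = false  [D.wid == false]
7. n8.mk = 13  [terminal]
8. n9.mk = 15  [terminal]
9. n10.wid = "pw"  [terminal]
10. n7.val = true  [f₁.mk == 15]
11. n7.lab = true  [f₀.mk > 12]
12. n11.sig = true  [D.ok == false]
13. n12.wid = "yp"  [terminal]
14. n11.acc = false  [A.sig == false]
15. n3.val = false  [A.acc == true]
16. n3.sig = true  [D.ok == false]
17. n3.mk = false  [false]
18. n13.wid = "pv"  [terminal]
19. n2.val = true  [true]
20. n2.lab = false  [false]
21. n14.mk = -5  [terminal]
22. n0.val = "xy"  [if E.val then d.ok else "u"]

false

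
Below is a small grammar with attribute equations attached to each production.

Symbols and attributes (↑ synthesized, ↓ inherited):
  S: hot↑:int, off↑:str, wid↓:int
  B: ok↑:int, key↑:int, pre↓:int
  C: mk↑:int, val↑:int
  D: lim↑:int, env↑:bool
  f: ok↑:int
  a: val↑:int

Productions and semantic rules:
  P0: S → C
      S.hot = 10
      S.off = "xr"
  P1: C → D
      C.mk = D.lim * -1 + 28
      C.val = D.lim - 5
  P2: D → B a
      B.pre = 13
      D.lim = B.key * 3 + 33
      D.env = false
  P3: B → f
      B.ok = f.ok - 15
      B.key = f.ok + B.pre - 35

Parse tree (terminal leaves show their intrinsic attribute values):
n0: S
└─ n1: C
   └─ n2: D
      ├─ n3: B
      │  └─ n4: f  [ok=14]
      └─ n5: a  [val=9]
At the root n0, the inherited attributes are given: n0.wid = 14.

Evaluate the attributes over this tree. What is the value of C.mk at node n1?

1. n0.wid = 14  [given at root]
2. n3.pre = 13  [13]
3. n4.ok = 14  [terminal]
4. n3.ok = -1  [f.ok - 15]
5. n3.key = -8  [f.ok + B.pre - 35]
6. n5.val = 9  [terminal]
7. n2.lim = 9  [B.key * 3 + 33]
8. n2.env = false  [false]
9. n1.mk = 19  [D.lim * -1 + 28]
10. n1.val = 4  [D.lim - 5]
11. n0.hot = 10  [10]
12. n0.off = "xr"  ["xr"]

19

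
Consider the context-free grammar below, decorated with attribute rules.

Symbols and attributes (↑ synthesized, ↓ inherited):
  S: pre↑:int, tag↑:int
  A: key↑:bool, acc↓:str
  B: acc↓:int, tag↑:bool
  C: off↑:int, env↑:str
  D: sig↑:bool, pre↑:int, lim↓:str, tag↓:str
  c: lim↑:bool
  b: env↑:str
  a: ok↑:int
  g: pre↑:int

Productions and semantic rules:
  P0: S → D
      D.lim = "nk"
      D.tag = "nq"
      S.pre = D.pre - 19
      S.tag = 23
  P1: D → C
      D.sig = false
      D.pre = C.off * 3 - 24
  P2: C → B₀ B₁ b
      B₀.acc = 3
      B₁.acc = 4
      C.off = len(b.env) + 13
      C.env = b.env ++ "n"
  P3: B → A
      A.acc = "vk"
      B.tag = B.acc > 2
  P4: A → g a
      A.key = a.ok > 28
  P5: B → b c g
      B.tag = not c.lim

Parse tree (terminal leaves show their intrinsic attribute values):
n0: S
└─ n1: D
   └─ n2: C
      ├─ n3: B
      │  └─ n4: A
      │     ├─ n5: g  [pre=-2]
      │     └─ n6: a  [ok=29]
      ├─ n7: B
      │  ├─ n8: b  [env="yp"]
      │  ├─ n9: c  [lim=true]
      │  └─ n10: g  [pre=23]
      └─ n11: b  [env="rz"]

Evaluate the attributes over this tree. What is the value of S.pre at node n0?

1. n1.lim = "nk"  ["nk"]
2. n1.tag = "nq"  ["nq"]
3. n3.acc = 3  [3]
4. n4.acc = "vk"  ["vk"]
5. n5.pre = -2  [terminal]
6. n6.ok = 29  [terminal]
7. n4.key = true  [a.ok > 28]
8. n3.tag = true  [B.acc > 2]
9. n7.acc = 4  [4]
10. n8.env = "yp"  [terminal]
11. n9.lim = true  [terminal]
12. n10.pre = 23  [terminal]
13. n7.tag = false  [not c.lim]
14. n11.env = "rz"  [terminal]
15. n2.off = 15  [len(b.env) + 13]
16. n2.env = "rzn"  [b.env ++ "n"]
17. n1.sig = false  [false]
18. n1.pre = 21  [C.off * 3 - 24]
19. n0.pre = 2  [D.pre - 19]
20. n0.tag = 23  [23]

2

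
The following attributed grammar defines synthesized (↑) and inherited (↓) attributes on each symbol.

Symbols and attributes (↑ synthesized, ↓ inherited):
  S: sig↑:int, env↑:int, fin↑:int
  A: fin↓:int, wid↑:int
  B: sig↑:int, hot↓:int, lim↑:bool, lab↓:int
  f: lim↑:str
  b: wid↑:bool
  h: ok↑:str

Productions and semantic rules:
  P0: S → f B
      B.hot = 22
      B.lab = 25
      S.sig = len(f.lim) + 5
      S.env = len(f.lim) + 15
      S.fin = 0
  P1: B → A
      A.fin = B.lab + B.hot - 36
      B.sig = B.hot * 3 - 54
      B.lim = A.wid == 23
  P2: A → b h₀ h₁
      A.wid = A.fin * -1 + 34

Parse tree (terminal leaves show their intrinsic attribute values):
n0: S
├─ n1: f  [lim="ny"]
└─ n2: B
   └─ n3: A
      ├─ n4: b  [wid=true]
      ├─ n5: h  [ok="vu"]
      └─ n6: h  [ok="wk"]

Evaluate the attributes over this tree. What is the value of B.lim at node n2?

true

1. n1.lim = "ny"  [terminal]
2. n2.hot = 22  [22]
3. n2.lab = 25  [25]
4. n3.fin = 11  [B.lab + B.hot - 36]
5. n4.wid = true  [terminal]
6. n5.ok = "vu"  [terminal]
7. n6.ok = "wk"  [terminal]
8. n3.wid = 23  [A.fin * -1 + 34]
9. n2.sig = 12  [B.hot * 3 - 54]
10. n2.lim = true  [A.wid == 23]
11. n0.sig = 7  [len(f.lim) + 5]
12. n0.env = 17  [len(f.lim) + 15]
13. n0.fin = 0  [0]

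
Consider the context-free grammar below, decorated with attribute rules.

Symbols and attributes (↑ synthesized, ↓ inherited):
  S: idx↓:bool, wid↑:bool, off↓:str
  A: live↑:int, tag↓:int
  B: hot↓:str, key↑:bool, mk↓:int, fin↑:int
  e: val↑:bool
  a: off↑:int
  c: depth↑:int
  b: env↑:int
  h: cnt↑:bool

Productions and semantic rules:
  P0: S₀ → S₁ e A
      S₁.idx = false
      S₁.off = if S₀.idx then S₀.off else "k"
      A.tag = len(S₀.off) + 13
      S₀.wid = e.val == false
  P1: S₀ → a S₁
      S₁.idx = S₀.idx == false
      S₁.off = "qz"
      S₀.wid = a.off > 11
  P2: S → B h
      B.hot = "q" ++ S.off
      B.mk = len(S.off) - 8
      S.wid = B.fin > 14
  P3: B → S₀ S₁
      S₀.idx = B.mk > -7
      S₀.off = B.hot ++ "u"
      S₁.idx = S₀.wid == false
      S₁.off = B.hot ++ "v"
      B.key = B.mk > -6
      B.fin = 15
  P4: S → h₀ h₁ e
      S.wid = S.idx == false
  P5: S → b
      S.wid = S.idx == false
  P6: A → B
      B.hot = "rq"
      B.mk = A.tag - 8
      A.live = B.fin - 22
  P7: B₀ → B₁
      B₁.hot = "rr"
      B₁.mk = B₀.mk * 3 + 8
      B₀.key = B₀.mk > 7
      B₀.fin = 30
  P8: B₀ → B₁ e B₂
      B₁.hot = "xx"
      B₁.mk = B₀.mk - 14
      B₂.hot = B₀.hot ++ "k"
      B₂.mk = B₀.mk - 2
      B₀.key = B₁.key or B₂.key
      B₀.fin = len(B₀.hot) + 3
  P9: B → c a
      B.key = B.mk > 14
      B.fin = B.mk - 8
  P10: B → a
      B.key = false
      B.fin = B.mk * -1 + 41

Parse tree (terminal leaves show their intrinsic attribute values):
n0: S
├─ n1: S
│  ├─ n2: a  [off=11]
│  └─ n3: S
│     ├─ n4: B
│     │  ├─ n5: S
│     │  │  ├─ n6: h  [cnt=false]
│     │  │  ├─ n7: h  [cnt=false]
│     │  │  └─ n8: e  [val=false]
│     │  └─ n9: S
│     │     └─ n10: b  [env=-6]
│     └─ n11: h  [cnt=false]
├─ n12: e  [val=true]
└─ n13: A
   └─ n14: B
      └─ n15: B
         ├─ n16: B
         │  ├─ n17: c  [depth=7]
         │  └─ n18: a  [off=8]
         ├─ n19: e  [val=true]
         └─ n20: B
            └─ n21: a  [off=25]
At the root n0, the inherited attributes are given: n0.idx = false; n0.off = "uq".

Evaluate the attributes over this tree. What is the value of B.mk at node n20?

1. n0.idx = false  [given at root]
2. n0.off = "uq"  [given at root]
3. n1.idx = false  [false]
4. n1.off = "k"  [if S₀.idx then S₀.off else "k"]
5. n2.off = 11  [terminal]
6. n3.idx = true  [S₀.idx == false]
7. n3.off = "qz"  ["qz"]
8. n4.hot = "qqz"  ["q" ++ S.off]
9. n4.mk = -6  [len(S.off) - 8]
10. n5.idx = true  [B.mk > -7]
11. n5.off = "qqzu"  [B.hot ++ "u"]
12. n6.cnt = false  [terminal]
13. n7.cnt = false  [terminal]
14. n8.val = false  [terminal]
15. n5.wid = false  [S.idx == false]
16. n9.idx = true  [S₀.wid == false]
17. n9.off = "qqzv"  [B.hot ++ "v"]
18. n10.env = -6  [terminal]
19. n9.wid = false  [S.idx == false]
20. n4.key = false  [B.mk > -6]
21. n4.fin = 15  [15]
22. n11.cnt = false  [terminal]
23. n3.wid = true  [B.fin > 14]
24. n1.wid = false  [a.off > 11]
25. n12.val = true  [terminal]
26. n13.tag = 15  [len(S₀.off) + 13]
27. n14.hot = "rq"  ["rq"]
28. n14.mk = 7  [A.tag - 8]
29. n15.hot = "rr"  ["rr"]
30. n15.mk = 29  [B₀.mk * 3 + 8]
31. n16.hot = "xx"  ["xx"]
32. n16.mk = 15  [B₀.mk - 14]
33. n17.depth = 7  [terminal]
34. n18.off = 8  [terminal]
35. n16.key = true  [B.mk > 14]
36. n16.fin = 7  [B.mk - 8]
37. n19.val = true  [terminal]
38. n20.hot = "rrk"  [B₀.hot ++ "k"]
39. n20.mk = 27  [B₀.mk - 2]
40. n21.off = 25  [terminal]
41. n20.key = false  [false]
42. n20.fin = 14  [B.mk * -1 + 41]
43. n15.key = true  [B₁.key or B₂.key]
44. n15.fin = 5  [len(B₀.hot) + 3]
45. n14.key = false  [B₀.mk > 7]
46. n14.fin = 30  [30]
47. n13.live = 8  [B.fin - 22]
48. n0.wid = false  [e.val == false]

27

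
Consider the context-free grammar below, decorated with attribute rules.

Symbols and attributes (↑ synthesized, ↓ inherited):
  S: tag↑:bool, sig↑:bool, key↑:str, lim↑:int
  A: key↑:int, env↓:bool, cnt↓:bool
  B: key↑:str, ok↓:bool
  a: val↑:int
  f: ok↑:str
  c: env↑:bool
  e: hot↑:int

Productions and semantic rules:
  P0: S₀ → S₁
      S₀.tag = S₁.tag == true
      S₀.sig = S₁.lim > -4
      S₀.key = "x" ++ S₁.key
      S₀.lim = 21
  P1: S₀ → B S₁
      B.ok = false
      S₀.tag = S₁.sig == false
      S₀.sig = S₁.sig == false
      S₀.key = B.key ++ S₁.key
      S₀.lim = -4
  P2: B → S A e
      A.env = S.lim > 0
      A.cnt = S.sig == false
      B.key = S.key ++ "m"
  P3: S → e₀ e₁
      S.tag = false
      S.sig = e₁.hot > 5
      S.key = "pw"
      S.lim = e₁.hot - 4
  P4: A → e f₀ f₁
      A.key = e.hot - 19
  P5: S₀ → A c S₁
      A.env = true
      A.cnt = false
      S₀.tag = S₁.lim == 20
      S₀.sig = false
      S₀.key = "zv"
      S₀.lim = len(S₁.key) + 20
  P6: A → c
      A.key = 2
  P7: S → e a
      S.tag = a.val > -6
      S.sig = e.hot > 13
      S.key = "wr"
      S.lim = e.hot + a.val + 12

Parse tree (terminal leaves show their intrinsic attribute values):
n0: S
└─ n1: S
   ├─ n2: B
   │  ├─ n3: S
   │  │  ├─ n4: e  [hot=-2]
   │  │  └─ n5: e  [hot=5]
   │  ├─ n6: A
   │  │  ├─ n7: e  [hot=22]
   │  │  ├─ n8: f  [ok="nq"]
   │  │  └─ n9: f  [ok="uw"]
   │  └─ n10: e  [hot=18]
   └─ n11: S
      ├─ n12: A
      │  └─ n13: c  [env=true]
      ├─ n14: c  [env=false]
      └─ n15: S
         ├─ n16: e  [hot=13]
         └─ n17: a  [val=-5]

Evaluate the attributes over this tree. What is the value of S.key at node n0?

1. n2.ok = false  [false]
2. n4.hot = -2  [terminal]
3. n5.hot = 5  [terminal]
4. n3.tag = false  [false]
5. n3.sig = false  [e₁.hot > 5]
6. n3.key = "pw"  ["pw"]
7. n3.lim = 1  [e₁.hot - 4]
8. n6.env = true  [S.lim > 0]
9. n6.cnt = true  [S.sig == false]
10. n7.hot = 22  [terminal]
11. n8.ok = "nq"  [terminal]
12. n9.ok = "uw"  [terminal]
13. n6.key = 3  [e.hot - 19]
14. n10.hot = 18  [terminal]
15. n2.key = "pwm"  [S.key ++ "m"]
16. n12.env = true  [true]
17. n12.cnt = false  [false]
18. n13.env = true  [terminal]
19. n12.key = 2  [2]
20. n14.env = false  [terminal]
21. n16.hot = 13  [terminal]
22. n17.val = -5  [terminal]
23. n15.tag = true  [a.val > -6]
24. n15.sig = false  [e.hot > 13]
25. n15.key = "wr"  ["wr"]
26. n15.lim = 20  [e.hot + a.val + 12]
27. n11.tag = true  [S₁.lim == 20]
28. n11.sig = false  [false]
29. n11.key = "zv"  ["zv"]
30. n11.lim = 22  [len(S₁.key) + 20]
31. n1.tag = true  [S₁.sig == false]
32. n1.sig = true  [S₁.sig == false]
33. n1.key = "pwmzv"  [B.key ++ S₁.key]
34. n1.lim = -4  [-4]
35. n0.tag = true  [S₁.tag == true]
36. n0.sig = false  [S₁.lim > -4]
37. n0.key = "xpwmzv"  ["x" ++ S₁.key]
38. n0.lim = 21  [21]

"xpwmzv"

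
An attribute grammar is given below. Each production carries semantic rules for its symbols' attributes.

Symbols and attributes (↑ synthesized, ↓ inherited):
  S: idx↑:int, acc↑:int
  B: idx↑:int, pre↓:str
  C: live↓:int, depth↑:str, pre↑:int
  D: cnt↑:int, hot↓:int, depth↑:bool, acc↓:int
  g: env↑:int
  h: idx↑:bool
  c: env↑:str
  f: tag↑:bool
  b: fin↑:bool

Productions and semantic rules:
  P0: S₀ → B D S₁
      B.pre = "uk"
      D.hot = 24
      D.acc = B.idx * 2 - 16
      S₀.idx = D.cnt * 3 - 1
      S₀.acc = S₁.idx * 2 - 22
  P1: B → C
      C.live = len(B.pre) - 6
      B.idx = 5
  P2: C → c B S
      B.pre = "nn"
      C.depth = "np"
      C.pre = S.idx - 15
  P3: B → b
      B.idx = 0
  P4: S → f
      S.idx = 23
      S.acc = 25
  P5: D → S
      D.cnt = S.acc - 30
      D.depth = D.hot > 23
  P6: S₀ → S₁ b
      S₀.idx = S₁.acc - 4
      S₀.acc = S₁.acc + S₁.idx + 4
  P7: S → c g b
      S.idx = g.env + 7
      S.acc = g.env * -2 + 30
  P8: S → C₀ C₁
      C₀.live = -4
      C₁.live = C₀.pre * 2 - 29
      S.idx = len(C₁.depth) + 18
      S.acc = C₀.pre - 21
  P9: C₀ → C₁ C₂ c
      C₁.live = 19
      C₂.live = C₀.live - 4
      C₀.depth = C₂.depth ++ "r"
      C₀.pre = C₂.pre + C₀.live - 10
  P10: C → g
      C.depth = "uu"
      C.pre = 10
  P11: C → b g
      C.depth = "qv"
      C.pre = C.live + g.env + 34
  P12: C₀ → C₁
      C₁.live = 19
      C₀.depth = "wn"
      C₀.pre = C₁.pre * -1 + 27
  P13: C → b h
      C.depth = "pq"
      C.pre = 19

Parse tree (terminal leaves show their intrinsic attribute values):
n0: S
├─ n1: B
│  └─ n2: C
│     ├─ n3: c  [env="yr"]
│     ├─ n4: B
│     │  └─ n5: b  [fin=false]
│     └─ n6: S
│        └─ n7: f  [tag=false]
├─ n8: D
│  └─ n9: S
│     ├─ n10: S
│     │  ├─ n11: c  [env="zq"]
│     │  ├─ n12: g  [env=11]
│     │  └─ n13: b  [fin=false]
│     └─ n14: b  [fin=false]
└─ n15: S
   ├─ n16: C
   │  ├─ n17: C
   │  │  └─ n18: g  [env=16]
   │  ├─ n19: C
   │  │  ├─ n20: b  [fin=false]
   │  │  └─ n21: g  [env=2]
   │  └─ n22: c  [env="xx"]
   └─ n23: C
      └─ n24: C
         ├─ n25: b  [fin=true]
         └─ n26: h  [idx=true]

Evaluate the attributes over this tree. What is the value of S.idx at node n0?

-1

1. n1.pre = "uk"  ["uk"]
2. n2.live = -4  [len(B.pre) - 6]
3. n3.env = "yr"  [terminal]
4. n4.pre = "nn"  ["nn"]
5. n5.fin = false  [terminal]
6. n4.idx = 0  [0]
7. n7.tag = false  [terminal]
8. n6.idx = 23  [23]
9. n6.acc = 25  [25]
10. n2.depth = "np"  ["np"]
11. n2.pre = 8  [S.idx - 15]
12. n1.idx = 5  [5]
13. n8.hot = 24  [24]
14. n8.acc = -6  [B.idx * 2 - 16]
15. n11.env = "zq"  [terminal]
16. n12.env = 11  [terminal]
17. n13.fin = false  [terminal]
18. n10.idx = 18  [g.env + 7]
19. n10.acc = 8  [g.env * -2 + 30]
20. n14.fin = false  [terminal]
21. n9.idx = 4  [S₁.acc - 4]
22. n9.acc = 30  [S₁.acc + S₁.idx + 4]
23. n8.cnt = 0  [S.acc - 30]
24. n8.depth = true  [D.hot > 23]
25. n16.live = -4  [-4]
26. n17.live = 19  [19]
27. n18.env = 16  [terminal]
28. n17.depth = "uu"  ["uu"]
29. n17.pre = 10  [10]
30. n19.live = -8  [C₀.live - 4]
31. n20.fin = false  [terminal]
32. n21.env = 2  [terminal]
33. n19.depth = "qv"  ["qv"]
34. n19.pre = 28  [C.live + g.env + 34]
35. n22.env = "xx"  [terminal]
36. n16.depth = "qvr"  [C₂.depth ++ "r"]
37. n16.pre = 14  [C₂.pre + C₀.live - 10]
38. n23.live = -1  [C₀.pre * 2 - 29]
39. n24.live = 19  [19]
40. n25.fin = true  [terminal]
41. n26.idx = true  [terminal]
42. n24.depth = "pq"  ["pq"]
43. n24.pre = 19  [19]
44. n23.depth = "wn"  ["wn"]
45. n23.pre = 8  [C₁.pre * -1 + 27]
46. n15.idx = 20  [len(C₁.depth) + 18]
47. n15.acc = -7  [C₀.pre - 21]
48. n0.idx = -1  [D.cnt * 3 - 1]
49. n0.acc = 18  [S₁.idx * 2 - 22]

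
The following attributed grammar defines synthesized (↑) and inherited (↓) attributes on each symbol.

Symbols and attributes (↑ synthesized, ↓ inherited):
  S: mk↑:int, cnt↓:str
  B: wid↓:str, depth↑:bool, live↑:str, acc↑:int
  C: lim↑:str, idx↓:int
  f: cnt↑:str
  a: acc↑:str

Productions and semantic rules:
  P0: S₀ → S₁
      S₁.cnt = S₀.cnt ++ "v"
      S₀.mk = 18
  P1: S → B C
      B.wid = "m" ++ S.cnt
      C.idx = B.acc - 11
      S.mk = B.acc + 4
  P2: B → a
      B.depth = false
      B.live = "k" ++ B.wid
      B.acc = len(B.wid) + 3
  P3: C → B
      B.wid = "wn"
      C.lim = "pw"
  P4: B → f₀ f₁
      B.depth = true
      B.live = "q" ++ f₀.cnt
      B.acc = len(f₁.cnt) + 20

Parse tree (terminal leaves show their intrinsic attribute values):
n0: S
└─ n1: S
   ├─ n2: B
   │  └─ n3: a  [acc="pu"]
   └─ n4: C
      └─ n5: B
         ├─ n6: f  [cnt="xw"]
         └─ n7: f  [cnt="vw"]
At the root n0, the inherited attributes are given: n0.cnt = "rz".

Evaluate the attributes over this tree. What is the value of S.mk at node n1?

1. n0.cnt = "rz"  [given at root]
2. n1.cnt = "rzv"  [S₀.cnt ++ "v"]
3. n2.wid = "mrzv"  ["m" ++ S.cnt]
4. n3.acc = "pu"  [terminal]
5. n2.depth = false  [false]
6. n2.live = "kmrzv"  ["k" ++ B.wid]
7. n2.acc = 7  [len(B.wid) + 3]
8. n4.idx = -4  [B.acc - 11]
9. n5.wid = "wn"  ["wn"]
10. n6.cnt = "xw"  [terminal]
11. n7.cnt = "vw"  [terminal]
12. n5.depth = true  [true]
13. n5.live = "qxw"  ["q" ++ f₀.cnt]
14. n5.acc = 22  [len(f₁.cnt) + 20]
15. n4.lim = "pw"  ["pw"]
16. n1.mk = 11  [B.acc + 4]
17. n0.mk = 18  [18]

11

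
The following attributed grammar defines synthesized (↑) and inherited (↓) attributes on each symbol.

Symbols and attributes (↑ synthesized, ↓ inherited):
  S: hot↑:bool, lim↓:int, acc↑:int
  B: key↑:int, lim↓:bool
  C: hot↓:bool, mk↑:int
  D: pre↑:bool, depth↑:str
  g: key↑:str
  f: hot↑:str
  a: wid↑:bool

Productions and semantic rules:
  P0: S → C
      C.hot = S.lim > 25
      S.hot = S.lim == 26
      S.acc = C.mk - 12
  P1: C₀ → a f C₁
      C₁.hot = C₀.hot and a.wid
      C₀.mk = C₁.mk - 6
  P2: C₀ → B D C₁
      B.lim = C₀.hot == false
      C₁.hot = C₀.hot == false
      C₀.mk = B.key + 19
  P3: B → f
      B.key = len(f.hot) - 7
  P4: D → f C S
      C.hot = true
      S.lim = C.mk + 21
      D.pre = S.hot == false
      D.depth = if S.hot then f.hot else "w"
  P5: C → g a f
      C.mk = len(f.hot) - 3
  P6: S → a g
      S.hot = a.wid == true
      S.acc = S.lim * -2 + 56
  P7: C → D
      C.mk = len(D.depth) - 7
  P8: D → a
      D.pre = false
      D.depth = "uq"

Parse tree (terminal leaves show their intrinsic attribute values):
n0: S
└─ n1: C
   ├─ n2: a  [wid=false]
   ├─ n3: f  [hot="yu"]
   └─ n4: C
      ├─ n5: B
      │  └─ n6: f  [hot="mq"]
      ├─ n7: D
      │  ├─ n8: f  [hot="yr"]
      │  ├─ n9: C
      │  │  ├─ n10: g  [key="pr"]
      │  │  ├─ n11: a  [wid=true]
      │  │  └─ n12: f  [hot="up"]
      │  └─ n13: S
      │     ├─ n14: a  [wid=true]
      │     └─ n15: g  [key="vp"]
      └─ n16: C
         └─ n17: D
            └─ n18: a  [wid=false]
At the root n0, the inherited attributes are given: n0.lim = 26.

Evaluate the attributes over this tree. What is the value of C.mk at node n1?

8

1. n0.lim = 26  [given at root]
2. n1.hot = true  [S.lim > 25]
3. n2.wid = false  [terminal]
4. n3.hot = "yu"  [terminal]
5. n4.hot = false  [C₀.hot and a.wid]
6. n5.lim = true  [C₀.hot == false]
7. n6.hot = "mq"  [terminal]
8. n5.key = -5  [len(f.hot) - 7]
9. n8.hot = "yr"  [terminal]
10. n9.hot = true  [true]
11. n10.key = "pr"  [terminal]
12. n11.wid = true  [terminal]
13. n12.hot = "up"  [terminal]
14. n9.mk = -1  [len(f.hot) - 3]
15. n13.lim = 20  [C.mk + 21]
16. n14.wid = true  [terminal]
17. n15.key = "vp"  [terminal]
18. n13.hot = true  [a.wid == true]
19. n13.acc = 16  [S.lim * -2 + 56]
20. n7.pre = false  [S.hot == false]
21. n7.depth = "yr"  [if S.hot then f.hot else "w"]
22. n16.hot = true  [C₀.hot == false]
23. n18.wid = false  [terminal]
24. n17.pre = false  [false]
25. n17.depth = "uq"  ["uq"]
26. n16.mk = -5  [len(D.depth) - 7]
27. n4.mk = 14  [B.key + 19]
28. n1.mk = 8  [C₁.mk - 6]
29. n0.hot = true  [S.lim == 26]
30. n0.acc = -4  [C.mk - 12]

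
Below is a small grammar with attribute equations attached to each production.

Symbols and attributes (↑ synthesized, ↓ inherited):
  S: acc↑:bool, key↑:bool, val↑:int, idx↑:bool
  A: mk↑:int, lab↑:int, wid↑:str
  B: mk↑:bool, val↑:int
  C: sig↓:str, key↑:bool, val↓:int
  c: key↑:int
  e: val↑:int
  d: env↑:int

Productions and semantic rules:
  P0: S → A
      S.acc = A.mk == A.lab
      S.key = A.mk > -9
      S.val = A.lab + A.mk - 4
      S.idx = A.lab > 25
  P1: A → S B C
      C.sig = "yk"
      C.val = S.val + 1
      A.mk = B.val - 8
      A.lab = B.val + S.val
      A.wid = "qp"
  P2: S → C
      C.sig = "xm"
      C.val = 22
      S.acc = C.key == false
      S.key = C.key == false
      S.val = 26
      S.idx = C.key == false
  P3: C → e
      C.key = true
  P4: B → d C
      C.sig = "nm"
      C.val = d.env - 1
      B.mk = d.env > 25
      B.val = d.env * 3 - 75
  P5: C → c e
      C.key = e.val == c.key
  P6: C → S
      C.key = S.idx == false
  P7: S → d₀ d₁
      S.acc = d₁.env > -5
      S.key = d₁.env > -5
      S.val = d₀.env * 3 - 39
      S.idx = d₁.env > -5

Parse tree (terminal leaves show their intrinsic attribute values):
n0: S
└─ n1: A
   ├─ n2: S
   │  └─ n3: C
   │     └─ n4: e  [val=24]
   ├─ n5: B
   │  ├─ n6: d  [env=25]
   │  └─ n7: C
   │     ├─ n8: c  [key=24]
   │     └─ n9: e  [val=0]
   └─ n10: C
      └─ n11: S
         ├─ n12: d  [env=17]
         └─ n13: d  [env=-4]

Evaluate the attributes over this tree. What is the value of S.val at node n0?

14

1. n3.sig = "xm"  ["xm"]
2. n3.val = 22  [22]
3. n4.val = 24  [terminal]
4. n3.key = true  [true]
5. n2.acc = false  [C.key == false]
6. n2.key = false  [C.key == false]
7. n2.val = 26  [26]
8. n2.idx = false  [C.key == false]
9. n6.env = 25  [terminal]
10. n7.sig = "nm"  ["nm"]
11. n7.val = 24  [d.env - 1]
12. n8.key = 24  [terminal]
13. n9.val = 0  [terminal]
14. n7.key = false  [e.val == c.key]
15. n5.mk = false  [d.env > 25]
16. n5.val = 0  [d.env * 3 - 75]
17. n10.sig = "yk"  ["yk"]
18. n10.val = 27  [S.val + 1]
19. n12.env = 17  [terminal]
20. n13.env = -4  [terminal]
21. n11.acc = true  [d₁.env > -5]
22. n11.key = true  [d₁.env > -5]
23. n11.val = 12  [d₀.env * 3 - 39]
24. n11.idx = true  [d₁.env > -5]
25. n10.key = false  [S.idx == false]
26. n1.mk = -8  [B.val - 8]
27. n1.lab = 26  [B.val + S.val]
28. n1.wid = "qp"  ["qp"]
29. n0.acc = false  [A.mk == A.lab]
30. n0.key = true  [A.mk > -9]
31. n0.val = 14  [A.lab + A.mk - 4]
32. n0.idx = true  [A.lab > 25]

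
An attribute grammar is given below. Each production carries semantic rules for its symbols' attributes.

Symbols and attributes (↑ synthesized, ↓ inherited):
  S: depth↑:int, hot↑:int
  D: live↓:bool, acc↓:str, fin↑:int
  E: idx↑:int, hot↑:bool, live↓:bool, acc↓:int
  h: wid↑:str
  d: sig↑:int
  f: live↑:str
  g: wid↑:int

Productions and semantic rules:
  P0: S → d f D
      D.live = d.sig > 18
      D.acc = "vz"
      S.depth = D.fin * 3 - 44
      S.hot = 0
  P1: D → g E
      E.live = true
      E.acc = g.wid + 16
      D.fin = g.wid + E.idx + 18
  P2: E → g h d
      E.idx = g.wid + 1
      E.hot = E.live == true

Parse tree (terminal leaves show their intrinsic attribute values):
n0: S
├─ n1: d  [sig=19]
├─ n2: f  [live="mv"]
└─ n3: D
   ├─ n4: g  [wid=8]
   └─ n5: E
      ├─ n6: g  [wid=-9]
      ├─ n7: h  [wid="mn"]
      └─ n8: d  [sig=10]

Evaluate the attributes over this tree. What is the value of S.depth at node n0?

1. n1.sig = 19  [terminal]
2. n2.live = "mv"  [terminal]
3. n3.live = true  [d.sig > 18]
4. n3.acc = "vz"  ["vz"]
5. n4.wid = 8  [terminal]
6. n5.live = true  [true]
7. n5.acc = 24  [g.wid + 16]
8. n6.wid = -9  [terminal]
9. n7.wid = "mn"  [terminal]
10. n8.sig = 10  [terminal]
11. n5.idx = -8  [g.wid + 1]
12. n5.hot = true  [E.live == true]
13. n3.fin = 18  [g.wid + E.idx + 18]
14. n0.depth = 10  [D.fin * 3 - 44]
15. n0.hot = 0  [0]

10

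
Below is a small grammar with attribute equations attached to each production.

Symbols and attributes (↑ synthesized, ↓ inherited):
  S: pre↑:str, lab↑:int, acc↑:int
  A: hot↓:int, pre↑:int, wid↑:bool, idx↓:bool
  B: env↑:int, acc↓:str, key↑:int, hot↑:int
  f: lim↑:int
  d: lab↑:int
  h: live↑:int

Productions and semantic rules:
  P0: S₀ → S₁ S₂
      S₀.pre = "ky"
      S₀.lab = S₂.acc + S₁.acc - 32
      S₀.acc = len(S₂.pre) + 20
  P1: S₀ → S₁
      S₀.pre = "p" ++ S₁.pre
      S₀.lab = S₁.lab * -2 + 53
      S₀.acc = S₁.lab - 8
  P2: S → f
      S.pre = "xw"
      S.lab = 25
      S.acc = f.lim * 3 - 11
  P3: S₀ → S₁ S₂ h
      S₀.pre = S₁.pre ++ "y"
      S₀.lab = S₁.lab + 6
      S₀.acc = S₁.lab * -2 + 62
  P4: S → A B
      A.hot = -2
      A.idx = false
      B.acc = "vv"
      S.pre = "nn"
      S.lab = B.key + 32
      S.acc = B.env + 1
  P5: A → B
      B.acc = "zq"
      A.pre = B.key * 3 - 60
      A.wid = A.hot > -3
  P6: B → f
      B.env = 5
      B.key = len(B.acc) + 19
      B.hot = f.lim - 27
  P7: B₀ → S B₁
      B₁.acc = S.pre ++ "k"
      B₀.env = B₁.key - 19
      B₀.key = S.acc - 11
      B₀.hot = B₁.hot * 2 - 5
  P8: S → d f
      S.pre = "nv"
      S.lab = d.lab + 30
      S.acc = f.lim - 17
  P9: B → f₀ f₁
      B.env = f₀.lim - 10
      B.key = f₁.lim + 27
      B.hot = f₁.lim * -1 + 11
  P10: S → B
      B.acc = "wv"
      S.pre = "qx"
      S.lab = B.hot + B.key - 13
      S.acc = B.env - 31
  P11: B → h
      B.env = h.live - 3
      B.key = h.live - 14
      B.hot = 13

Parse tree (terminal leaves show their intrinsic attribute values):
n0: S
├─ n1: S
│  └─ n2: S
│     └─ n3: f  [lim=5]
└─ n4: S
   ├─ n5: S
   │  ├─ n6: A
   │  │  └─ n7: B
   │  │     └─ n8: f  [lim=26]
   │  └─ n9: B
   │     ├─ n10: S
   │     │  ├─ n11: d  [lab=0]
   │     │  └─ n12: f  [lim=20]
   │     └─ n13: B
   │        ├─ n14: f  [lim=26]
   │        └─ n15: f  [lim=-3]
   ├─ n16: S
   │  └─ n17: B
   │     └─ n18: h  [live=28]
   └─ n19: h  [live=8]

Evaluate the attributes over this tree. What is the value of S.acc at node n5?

1. n3.lim = 5  [terminal]
2. n2.pre = "xw"  ["xw"]
3. n2.lab = 25  [25]
4. n2.acc = 4  [f.lim * 3 - 11]
5. n1.pre = "pxw"  ["p" ++ S₁.pre]
6. n1.lab = 3  [S₁.lab * -2 + 53]
7. n1.acc = 17  [S₁.lab - 8]
8. n6.hot = -2  [-2]
9. n6.idx = false  [false]
10. n7.acc = "zq"  ["zq"]
11. n8.lim = 26  [terminal]
12. n7.env = 5  [5]
13. n7.key = 21  [len(B.acc) + 19]
14. n7.hot = -1  [f.lim - 27]
15. n6.pre = 3  [B.key * 3 - 60]
16. n6.wid = true  [A.hot > -3]
17. n9.acc = "vv"  ["vv"]
18. n11.lab = 0  [terminal]
19. n12.lim = 20  [terminal]
20. n10.pre = "nv"  ["nv"]
21. n10.lab = 30  [d.lab + 30]
22. n10.acc = 3  [f.lim - 17]
23. n13.acc = "nvk"  [S.pre ++ "k"]
24. n14.lim = 26  [terminal]
25. n15.lim = -3  [terminal]
26. n13.env = 16  [f₀.lim - 10]
27. n13.key = 24  [f₁.lim + 27]
28. n13.hot = 14  [f₁.lim * -1 + 11]
29. n9.env = 5  [B₁.key - 19]
30. n9.key = -8  [S.acc - 11]
31. n9.hot = 23  [B₁.hot * 2 - 5]
32. n5.pre = "nn"  ["nn"]
33. n5.lab = 24  [B.key + 32]
34. n5.acc = 6  [B.env + 1]
35. n17.acc = "wv"  ["wv"]
36. n18.live = 28  [terminal]
37. n17.env = 25  [h.live - 3]
38. n17.key = 14  [h.live - 14]
39. n17.hot = 13  [13]
40. n16.pre = "qx"  ["qx"]
41. n16.lab = 14  [B.hot + B.key - 13]
42. n16.acc = -6  [B.env - 31]
43. n19.live = 8  [terminal]
44. n4.pre = "nny"  [S₁.pre ++ "y"]
45. n4.lab = 30  [S₁.lab + 6]
46. n4.acc = 14  [S₁.lab * -2 + 62]
47. n0.pre = "ky"  ["ky"]
48. n0.lab = -1  [S₂.acc + S₁.acc - 32]
49. n0.acc = 23  [len(S₂.pre) + 20]

6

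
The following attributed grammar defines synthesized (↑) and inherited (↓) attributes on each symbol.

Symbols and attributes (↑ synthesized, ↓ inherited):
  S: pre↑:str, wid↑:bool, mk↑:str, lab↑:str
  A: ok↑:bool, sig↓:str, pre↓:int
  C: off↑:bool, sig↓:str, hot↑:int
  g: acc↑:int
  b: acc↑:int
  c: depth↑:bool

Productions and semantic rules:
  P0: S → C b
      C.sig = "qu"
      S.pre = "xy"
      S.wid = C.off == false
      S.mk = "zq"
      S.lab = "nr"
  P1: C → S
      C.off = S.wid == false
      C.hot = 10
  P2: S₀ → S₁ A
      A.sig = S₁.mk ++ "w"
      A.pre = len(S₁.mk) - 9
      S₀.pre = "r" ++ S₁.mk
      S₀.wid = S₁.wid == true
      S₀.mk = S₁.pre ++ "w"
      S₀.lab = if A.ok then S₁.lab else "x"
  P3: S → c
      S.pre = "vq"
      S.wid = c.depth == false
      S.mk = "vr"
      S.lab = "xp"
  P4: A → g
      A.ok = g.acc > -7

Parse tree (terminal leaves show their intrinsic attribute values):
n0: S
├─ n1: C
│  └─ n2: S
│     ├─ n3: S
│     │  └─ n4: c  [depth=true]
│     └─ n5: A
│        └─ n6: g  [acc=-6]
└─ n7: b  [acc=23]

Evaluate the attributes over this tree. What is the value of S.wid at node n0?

1. n1.sig = "qu"  ["qu"]
2. n4.depth = true  [terminal]
3. n3.pre = "vq"  ["vq"]
4. n3.wid = false  [c.depth == false]
5. n3.mk = "vr"  ["vr"]
6. n3.lab = "xp"  ["xp"]
7. n5.sig = "vrw"  [S₁.mk ++ "w"]
8. n5.pre = -7  [len(S₁.mk) - 9]
9. n6.acc = -6  [terminal]
10. n5.ok = true  [g.acc > -7]
11. n2.pre = "rvr"  ["r" ++ S₁.mk]
12. n2.wid = false  [S₁.wid == true]
13. n2.mk = "vqw"  [S₁.pre ++ "w"]
14. n2.lab = "xp"  [if A.ok then S₁.lab else "x"]
15. n1.off = true  [S.wid == false]
16. n1.hot = 10  [10]
17. n7.acc = 23  [terminal]
18. n0.pre = "xy"  ["xy"]
19. n0.wid = false  [C.off == false]
20. n0.mk = "zq"  ["zq"]
21. n0.lab = "nr"  ["nr"]

false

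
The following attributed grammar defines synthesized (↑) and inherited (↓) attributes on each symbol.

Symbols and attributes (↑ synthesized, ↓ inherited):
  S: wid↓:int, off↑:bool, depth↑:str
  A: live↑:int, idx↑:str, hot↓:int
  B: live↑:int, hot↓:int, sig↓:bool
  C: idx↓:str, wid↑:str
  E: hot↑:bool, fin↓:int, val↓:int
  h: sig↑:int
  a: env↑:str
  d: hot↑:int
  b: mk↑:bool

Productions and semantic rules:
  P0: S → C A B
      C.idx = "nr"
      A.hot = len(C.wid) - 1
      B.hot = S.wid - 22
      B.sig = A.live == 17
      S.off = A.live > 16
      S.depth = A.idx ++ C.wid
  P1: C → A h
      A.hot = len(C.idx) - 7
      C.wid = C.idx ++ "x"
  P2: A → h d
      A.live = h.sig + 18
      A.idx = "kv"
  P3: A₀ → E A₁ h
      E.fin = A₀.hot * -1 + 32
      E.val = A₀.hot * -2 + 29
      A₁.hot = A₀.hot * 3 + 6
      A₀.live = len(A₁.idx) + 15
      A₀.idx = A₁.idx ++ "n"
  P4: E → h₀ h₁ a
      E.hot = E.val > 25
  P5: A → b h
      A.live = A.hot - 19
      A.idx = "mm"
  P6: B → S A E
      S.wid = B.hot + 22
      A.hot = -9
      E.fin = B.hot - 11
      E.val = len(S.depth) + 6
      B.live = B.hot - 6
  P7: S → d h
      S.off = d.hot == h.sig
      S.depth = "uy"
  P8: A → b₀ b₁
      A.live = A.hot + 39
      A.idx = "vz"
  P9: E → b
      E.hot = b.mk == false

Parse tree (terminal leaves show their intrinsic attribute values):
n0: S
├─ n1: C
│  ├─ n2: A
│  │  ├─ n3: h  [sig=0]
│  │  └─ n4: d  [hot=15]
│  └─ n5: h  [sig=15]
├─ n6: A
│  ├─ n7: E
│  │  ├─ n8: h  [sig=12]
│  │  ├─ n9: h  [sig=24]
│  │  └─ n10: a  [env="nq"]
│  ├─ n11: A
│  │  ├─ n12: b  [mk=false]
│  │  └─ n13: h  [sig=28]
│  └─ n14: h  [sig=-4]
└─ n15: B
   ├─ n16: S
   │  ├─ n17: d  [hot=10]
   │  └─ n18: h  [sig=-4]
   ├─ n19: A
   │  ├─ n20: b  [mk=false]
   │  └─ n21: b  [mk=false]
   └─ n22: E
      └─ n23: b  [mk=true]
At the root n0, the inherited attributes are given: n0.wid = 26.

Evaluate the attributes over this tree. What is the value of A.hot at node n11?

12

1. n0.wid = 26  [given at root]
2. n1.idx = "nr"  ["nr"]
3. n2.hot = -5  [len(C.idx) - 7]
4. n3.sig = 0  [terminal]
5. n4.hot = 15  [terminal]
6. n2.live = 18  [h.sig + 18]
7. n2.idx = "kv"  ["kv"]
8. n5.sig = 15  [terminal]
9. n1.wid = "nrx"  [C.idx ++ "x"]
10. n6.hot = 2  [len(C.wid) - 1]
11. n7.fin = 30  [A₀.hot * -1 + 32]
12. n7.val = 25  [A₀.hot * -2 + 29]
13. n8.sig = 12  [terminal]
14. n9.sig = 24  [terminal]
15. n10.env = "nq"  [terminal]
16. n7.hot = false  [E.val > 25]
17. n11.hot = 12  [A₀.hot * 3 + 6]
18. n12.mk = false  [terminal]
19. n13.sig = 28  [terminal]
20. n11.live = -7  [A.hot - 19]
21. n11.idx = "mm"  ["mm"]
22. n14.sig = -4  [terminal]
23. n6.live = 17  [len(A₁.idx) + 15]
24. n6.idx = "mmn"  [A₁.idx ++ "n"]
25. n15.hot = 4  [S.wid - 22]
26. n15.sig = true  [A.live == 17]
27. n16.wid = 26  [B.hot + 22]
28. n17.hot = 10  [terminal]
29. n18.sig = -4  [terminal]
30. n16.off = false  [d.hot == h.sig]
31. n16.depth = "uy"  ["uy"]
32. n19.hot = -9  [-9]
33. n20.mk = false  [terminal]
34. n21.mk = false  [terminal]
35. n19.live = 30  [A.hot + 39]
36. n19.idx = "vz"  ["vz"]
37. n22.fin = -7  [B.hot - 11]
38. n22.val = 8  [len(S.depth) + 6]
39. n23.mk = true  [terminal]
40. n22.hot = false  [b.mk == false]
41. n15.live = -2  [B.hot - 6]
42. n0.off = true  [A.live > 16]
43. n0.depth = "mmnnrx"  [A.idx ++ C.wid]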